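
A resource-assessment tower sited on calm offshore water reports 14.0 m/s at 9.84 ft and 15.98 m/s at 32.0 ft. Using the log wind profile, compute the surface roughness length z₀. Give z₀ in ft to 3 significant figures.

z₀ ≈ 0.00235 ft

Log law: V(z) ∝ ln(z/z₀). With r = V₁/V₂ = 14.0/15.98 = 0.87610,
r · ln(z₂/z₀) = ln(z₁/z₀) ⇒ ln z₀ = (ln z₁ − r·ln z₂)/(1 − r)
ln z₀ = (2.28646 − 0.87610×3.46574) / 0.12390 = -6.0519
z₀ = exp(-6.0519) = 0.002353 ft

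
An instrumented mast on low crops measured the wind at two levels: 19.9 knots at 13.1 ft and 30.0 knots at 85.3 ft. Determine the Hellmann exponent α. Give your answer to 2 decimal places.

Power law: V₂/V₁ = (z₂/z₁)^α ⇒ α = ln(V₂/V₁) / ln(z₂/z₁)
α = ln(30.0/19.9) / ln(85.3/13.1) = ln(1.5075) / ln(6.5115)
  = 0.41048 / 1.87356 = 0.21909

α ≈ 0.22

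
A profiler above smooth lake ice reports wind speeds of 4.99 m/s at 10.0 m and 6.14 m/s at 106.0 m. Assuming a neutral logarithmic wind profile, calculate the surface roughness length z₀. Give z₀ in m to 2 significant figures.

Log law: V(z) ∝ ln(z/z₀). With r = V₁/V₂ = 4.99/6.14 = 0.81270,
r · ln(z₂/z₀) = ln(z₁/z₀) ⇒ ln z₀ = (ln z₁ − r·ln z₂)/(1 − r)
ln z₀ = (2.30259 − 0.81270×4.66344) / 0.18730 = -7.9415
z₀ = exp(-7.9415) = 0.0003557 m

z₀ ≈ 0.00036 m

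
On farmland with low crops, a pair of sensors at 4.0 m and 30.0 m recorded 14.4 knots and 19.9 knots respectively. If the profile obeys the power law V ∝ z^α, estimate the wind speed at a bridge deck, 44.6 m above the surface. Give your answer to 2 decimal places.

21.21 knots

First find α: α = ln(V₂/V₁)/ln(z₂/z₁) = ln(19.9/14.4)/ln(30.0/4.0) = 0.32349/2.01490 = 0.1605
Extrapolate from 30.0 m to 44.6 m: V₃ = 19.9 × (44.6/30.0)^0.1605 = 19.9 × 1.0657 = 21.2081 knots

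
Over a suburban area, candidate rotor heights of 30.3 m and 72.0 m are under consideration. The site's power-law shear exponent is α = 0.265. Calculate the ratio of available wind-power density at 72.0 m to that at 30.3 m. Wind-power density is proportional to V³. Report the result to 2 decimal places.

1.99

Speed ratio: V_B/V_A = (z_B/z_A)^α = (72.0/30.3)^0.265 = (2.3762)^0.265 = 1.25780
Power-density ratio: P_B/P_A = (V_B/V_A)³ = (1.25780)³ = 1.98991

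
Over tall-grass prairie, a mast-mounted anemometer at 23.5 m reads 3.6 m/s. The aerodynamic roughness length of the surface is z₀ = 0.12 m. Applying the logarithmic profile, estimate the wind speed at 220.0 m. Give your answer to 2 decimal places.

5.13 m/s

Log law: V(z) ∝ ln(z/z₀), so V₂/V₁ = ln(z₂/z₀) / ln(z₁/z₀).
ln(220.0/0.12) = 7.5139, ln(23.5/0.12) = 5.2773
V₂ = 3.6 × 7.5139/5.2773 = 3.6 × 1.4238 = 5.1258 m/s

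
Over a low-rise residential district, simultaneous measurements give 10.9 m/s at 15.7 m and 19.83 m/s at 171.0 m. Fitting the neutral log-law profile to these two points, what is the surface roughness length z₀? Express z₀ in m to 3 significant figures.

Log law: V(z) ∝ ln(z/z₀). With r = V₁/V₂ = 10.9/19.83 = 0.54967,
r · ln(z₂/z₀) = ln(z₁/z₀) ⇒ ln z₀ = (ln z₁ − r·ln z₂)/(1 − r)
ln z₀ = (2.75366 − 0.54967×5.14166) / 0.45033 = -0.1611
z₀ = exp(-0.1611) = 0.8512 m

z₀ ≈ 0.851 m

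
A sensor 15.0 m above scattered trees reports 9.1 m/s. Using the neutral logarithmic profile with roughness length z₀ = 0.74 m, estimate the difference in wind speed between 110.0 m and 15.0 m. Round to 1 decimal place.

Log law: V₂ = V₁ · ln(z₂/z₀)/ln(z₁/z₀) = 9.1 × 5.0016/3.0092 = 15.1253 m/s
ΔV = 15.1253 − 9.1 = 6.0253 m/s

6.0 m/s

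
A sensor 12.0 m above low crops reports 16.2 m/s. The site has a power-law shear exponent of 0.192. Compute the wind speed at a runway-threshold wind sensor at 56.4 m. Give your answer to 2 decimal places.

Power-law profile: V₂ = V₁ · (z₂/z₁)^α
V₂ = 16.2 × (56.4/12.0)^0.192 = 16.2 × (4.7000)^0.192
    = 16.2 × 1.3460 = 21.8051 m/s

21.81 m/s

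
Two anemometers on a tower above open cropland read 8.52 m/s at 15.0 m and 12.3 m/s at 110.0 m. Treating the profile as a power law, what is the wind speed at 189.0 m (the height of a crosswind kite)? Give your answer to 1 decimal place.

First find α: α = ln(V₂/V₁)/ln(z₂/z₁) = ln(12.3/8.52)/ln(110.0/15.0) = 0.36718/1.99243 = 0.1843
Extrapolate from 110.0 m to 189.0 m: V₃ = 12.3 × (189.0/110.0)^0.1843 = 12.3 × 1.1049 = 13.5902 m/s

13.6 m/s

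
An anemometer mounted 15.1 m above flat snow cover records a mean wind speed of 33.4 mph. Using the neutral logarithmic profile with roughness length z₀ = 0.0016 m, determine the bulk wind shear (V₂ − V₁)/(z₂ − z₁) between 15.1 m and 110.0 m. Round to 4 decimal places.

Log law: V₂ = V₁ · ln(z₂/z₀)/ln(z₁/z₀) = 33.4 × 11.1382/9.1524 = 40.6467 mph
ΔV/Δz = (40.6467 − 33.4)/(110.0 − 15.1) = 7.2467/94.9000 = 0.07636 mph/m

0.0764 mph/m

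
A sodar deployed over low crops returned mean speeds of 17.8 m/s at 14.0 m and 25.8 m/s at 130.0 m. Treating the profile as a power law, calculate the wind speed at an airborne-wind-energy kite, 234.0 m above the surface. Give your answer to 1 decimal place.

28.5 m/s

First find α: α = ln(V₂/V₁)/ln(z₂/z₁) = ln(25.8/17.8)/ln(130.0/14.0) = 0.37118/2.22848 = 0.1666
Extrapolate from 130.0 m to 234.0 m: V₃ = 25.8 × (234.0/130.0)^0.1666 = 25.8 × 1.1029 = 28.4537 m/s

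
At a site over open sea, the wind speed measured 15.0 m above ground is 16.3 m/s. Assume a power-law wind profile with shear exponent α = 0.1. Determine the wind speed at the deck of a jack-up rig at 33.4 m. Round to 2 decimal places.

17.66 m/s

Power-law profile: V₂ = V₁ · (z₂/z₁)^α
V₂ = 16.3 × (33.4/15.0)^0.1 = 16.3 × (2.2267)^0.1
    = 16.3 × 1.0833 = 17.6585 m/s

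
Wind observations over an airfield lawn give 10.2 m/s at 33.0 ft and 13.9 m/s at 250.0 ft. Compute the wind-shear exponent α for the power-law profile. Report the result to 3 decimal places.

Power law: V₂/V₁ = (z₂/z₁)^α ⇒ α = ln(V₂/V₁) / ln(z₂/z₁)
α = ln(13.9/10.2) / ln(250.0/33.0) = ln(1.3627) / ln(7.5758)
  = 0.30950 / 2.02495 = 0.15284

α ≈ 0.153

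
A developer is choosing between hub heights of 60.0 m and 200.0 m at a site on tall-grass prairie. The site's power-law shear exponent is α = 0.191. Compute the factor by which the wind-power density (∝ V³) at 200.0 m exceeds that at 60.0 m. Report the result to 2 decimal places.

Speed ratio: V_B/V_A = (z_B/z_A)^α = (200.0/60.0)^0.191 = (3.3333)^0.191 = 1.25855
Power-density ratio: P_B/P_A = (V_B/V_A)³ = (1.25855)³ = 1.99347

1.99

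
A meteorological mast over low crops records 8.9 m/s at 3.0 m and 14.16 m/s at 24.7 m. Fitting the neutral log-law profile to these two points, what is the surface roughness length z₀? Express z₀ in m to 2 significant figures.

Log law: V(z) ∝ ln(z/z₀). With r = V₁/V₂ = 8.9/14.16 = 0.62853,
r · ln(z₂/z₀) = ln(z₁/z₀) ⇒ ln z₀ = (ln z₁ − r·ln z₂)/(1 − r)
ln z₀ = (1.09861 − 0.62853×3.20680) / 0.37147 = -2.4685
z₀ = exp(-2.4685) = 0.08471 m

z₀ ≈ 0.085 m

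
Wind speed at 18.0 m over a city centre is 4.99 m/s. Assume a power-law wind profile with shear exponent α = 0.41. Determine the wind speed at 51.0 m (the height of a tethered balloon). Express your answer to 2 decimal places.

Power-law profile: V₂ = V₁ · (z₂/z₁)^α
V₂ = 4.99 × (51.0/18.0)^0.41 = 4.99 × (2.8333)^0.41
    = 4.99 × 1.5326 = 7.6479 m/s

7.65 m/s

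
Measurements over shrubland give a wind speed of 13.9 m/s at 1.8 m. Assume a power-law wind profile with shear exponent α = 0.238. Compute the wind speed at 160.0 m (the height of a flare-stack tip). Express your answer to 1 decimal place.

Power-law profile: V₂ = V₁ · (z₂/z₁)^α
V₂ = 13.9 × (160.0/1.8)^0.238 = 13.9 × (88.8889)^0.238
    = 13.9 × 2.9095 = 40.4427 m/s

40.4 m/s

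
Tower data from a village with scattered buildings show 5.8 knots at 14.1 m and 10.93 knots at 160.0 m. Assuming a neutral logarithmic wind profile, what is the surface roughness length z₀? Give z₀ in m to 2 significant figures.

Log law: V(z) ∝ ln(z/z₀). With r = V₁/V₂ = 5.8/10.93 = 0.53065,
r · ln(z₂/z₀) = ln(z₁/z₀) ⇒ ln z₀ = (ln z₁ − r·ln z₂)/(1 − r)
ln z₀ = (2.64617 − 0.53065×5.07517) / 0.46935 = -0.1001
z₀ = exp(-0.1001) = 0.9048 m

z₀ ≈ 0.90 m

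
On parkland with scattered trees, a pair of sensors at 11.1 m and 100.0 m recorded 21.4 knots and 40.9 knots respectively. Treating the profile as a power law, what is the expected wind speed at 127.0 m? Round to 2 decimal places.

43.88 knots

First find α: α = ln(V₂/V₁)/ln(z₂/z₁) = ln(40.9/21.4)/ln(100.0/11.1) = 0.64774/2.19823 = 0.2947
Extrapolate from 100.0 m to 127.0 m: V₃ = 40.9 × (127.0/100.0)^0.2947 = 40.9 × 1.0730 = 43.8844 knots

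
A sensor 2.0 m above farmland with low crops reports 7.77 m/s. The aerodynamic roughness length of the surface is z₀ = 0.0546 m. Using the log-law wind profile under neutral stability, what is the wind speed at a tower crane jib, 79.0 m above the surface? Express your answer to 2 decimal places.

Log law: V(z) ∝ ln(z/z₀), so V₂/V₁ = ln(z₂/z₀) / ln(z₁/z₀).
ln(79.0/0.0546) = 7.2772, ln(2.0/0.0546) = 3.6009
V₂ = 7.77 × 7.2772/3.6009 = 7.77 × 2.0209 = 15.7028 m/s

15.70 m/s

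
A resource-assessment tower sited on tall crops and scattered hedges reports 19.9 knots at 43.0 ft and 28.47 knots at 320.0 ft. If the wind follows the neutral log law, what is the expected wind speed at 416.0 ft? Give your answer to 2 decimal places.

29.59 knots

Log law: V ∝ ln(z/z₀). From the pair, with r = V₁/V₂ = 0.69898,
ln z₀ = (ln z₁ − r·ln z₂)/(1 − r) = (3.7612 − 0.69898×5.7683)/0.30102 = -0.8994 → z₀ = 0.4068 ft
V₃ = V₁ · ln(z₃/z₀)/ln(z₁/z₀) = 19.9 × 6.9301/4.6606 = 29.5902 knots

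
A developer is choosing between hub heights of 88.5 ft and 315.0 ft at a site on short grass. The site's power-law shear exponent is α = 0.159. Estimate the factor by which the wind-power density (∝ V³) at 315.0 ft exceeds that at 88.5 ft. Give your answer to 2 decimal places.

1.83

Speed ratio: V_B/V_A = (z_B/z_A)^α = (315.0/88.5)^0.159 = (3.5593)^0.159 = 1.22368
Power-density ratio: P_B/P_A = (V_B/V_A)³ = (1.22368)³ = 1.83232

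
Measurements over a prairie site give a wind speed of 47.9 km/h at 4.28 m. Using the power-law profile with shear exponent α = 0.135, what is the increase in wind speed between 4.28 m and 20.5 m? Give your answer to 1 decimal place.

Power law: V₂ = V₁ · (z₂/z₁)^α = 47.9 × (4.7897)^0.135 = 59.1803 km/h
ΔV = 59.1803 − 47.9 = 11.2803 km/h

11.3 km/h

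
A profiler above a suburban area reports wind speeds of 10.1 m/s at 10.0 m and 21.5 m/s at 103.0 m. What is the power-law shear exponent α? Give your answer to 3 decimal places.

α ≈ 0.324

Power law: V₂/V₁ = (z₂/z₁)^α ⇒ α = ln(V₂/V₁) / ln(z₂/z₁)
α = ln(21.5/10.1) / ln(103.0/10.0) = ln(2.1287) / ln(10.3000)
  = 0.75552 / 2.33214 = 0.32396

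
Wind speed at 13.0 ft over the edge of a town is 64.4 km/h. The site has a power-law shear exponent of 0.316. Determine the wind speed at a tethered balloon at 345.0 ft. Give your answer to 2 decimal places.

181.48 km/h

Power-law profile: V₂ = V₁ · (z₂/z₁)^α
V₂ = 64.4 × (345.0/13.0)^0.316 = 64.4 × (26.5385)^0.316
    = 64.4 × 2.8180 = 181.4808 km/h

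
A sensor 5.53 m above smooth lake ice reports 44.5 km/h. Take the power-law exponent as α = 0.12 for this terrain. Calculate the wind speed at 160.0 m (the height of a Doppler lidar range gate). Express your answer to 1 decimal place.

66.6 km/h

Power-law profile: V₂ = V₁ · (z₂/z₁)^α
V₂ = 44.5 × (160.0/5.53)^0.12 = 44.5 × (28.9331)^0.12
    = 44.5 × 1.4975 = 66.6388 km/h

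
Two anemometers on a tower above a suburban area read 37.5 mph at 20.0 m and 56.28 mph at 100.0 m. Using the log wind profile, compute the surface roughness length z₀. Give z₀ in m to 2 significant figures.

Log law: V(z) ∝ ln(z/z₀). With r = V₁/V₂ = 37.5/56.28 = 0.66631,
r · ln(z₂/z₀) = ln(z₁/z₀) ⇒ ln z₀ = (ln z₁ − r·ln z₂)/(1 − r)
ln z₀ = (2.99573 − 0.66631×4.60517) / 0.33369 = -0.2180
z₀ = exp(-0.2180) = 0.8041 m

z₀ ≈ 0.80 m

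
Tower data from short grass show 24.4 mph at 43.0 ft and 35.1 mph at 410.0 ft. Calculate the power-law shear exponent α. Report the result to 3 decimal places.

Power law: V₂/V₁ = (z₂/z₁)^α ⇒ α = ln(V₂/V₁) / ln(z₂/z₁)
α = ln(35.1/24.4) / ln(410.0/43.0) = ln(1.4385) / ln(9.5349)
  = 0.36362 / 2.25496 = 0.16125

α ≈ 0.161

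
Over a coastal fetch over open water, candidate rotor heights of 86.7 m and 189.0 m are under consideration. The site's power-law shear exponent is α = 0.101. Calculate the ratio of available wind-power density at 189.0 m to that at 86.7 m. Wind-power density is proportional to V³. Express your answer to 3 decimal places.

1.266

Speed ratio: V_B/V_A = (z_B/z_A)^α = (189.0/86.7)^0.101 = (2.1799)^0.101 = 1.08189
Power-density ratio: P_B/P_A = (V_B/V_A)³ = (1.08189)³ = 1.26633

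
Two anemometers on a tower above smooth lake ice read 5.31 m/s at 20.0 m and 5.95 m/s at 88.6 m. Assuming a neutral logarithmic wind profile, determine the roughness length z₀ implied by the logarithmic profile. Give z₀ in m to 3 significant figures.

z₀ ≈ 0.0000867 m

Log law: V(z) ∝ ln(z/z₀). With r = V₁/V₂ = 5.31/5.95 = 0.89244,
r · ln(z₂/z₀) = ln(z₁/z₀) ⇒ ln z₀ = (ln z₁ − r·ln z₂)/(1 − r)
ln z₀ = (2.99573 − 0.89244×4.48413) / 0.10756 = -9.3533
z₀ = exp(-9.3533) = 0.00008668 m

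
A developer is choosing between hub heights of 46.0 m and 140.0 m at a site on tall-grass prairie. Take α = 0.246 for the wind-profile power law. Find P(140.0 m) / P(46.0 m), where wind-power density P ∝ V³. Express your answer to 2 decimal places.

Speed ratio: V_B/V_A = (z_B/z_A)^α = (140.0/46.0)^0.246 = (3.0435)^0.246 = 1.31495
Power-density ratio: P_B/P_A = (V_B/V_A)³ = (1.31495)³ = 2.27367

2.27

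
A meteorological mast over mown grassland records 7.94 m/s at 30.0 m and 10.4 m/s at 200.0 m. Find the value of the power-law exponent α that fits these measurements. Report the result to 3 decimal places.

α ≈ 0.142

Power law: V₂/V₁ = (z₂/z₁)^α ⇒ α = ln(V₂/V₁) / ln(z₂/z₁)
α = ln(10.4/7.94) / ln(200.0/30.0) = ln(1.3098) / ln(6.6667)
  = 0.26989 / 1.89712 = 0.14226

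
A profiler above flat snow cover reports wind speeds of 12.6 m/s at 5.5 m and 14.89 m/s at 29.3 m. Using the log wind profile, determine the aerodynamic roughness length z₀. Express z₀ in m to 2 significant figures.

z₀ ≈ 0.00055 m

Log law: V(z) ∝ ln(z/z₀). With r = V₁/V₂ = 12.6/14.89 = 0.84621,
r · ln(z₂/z₀) = ln(z₁/z₀) ⇒ ln z₀ = (ln z₁ − r·ln z₂)/(1 − r)
ln z₀ = (1.70475 − 0.84621×3.37759) / 0.15379 = -7.4995
z₀ = exp(-7.4995) = 0.0005533 m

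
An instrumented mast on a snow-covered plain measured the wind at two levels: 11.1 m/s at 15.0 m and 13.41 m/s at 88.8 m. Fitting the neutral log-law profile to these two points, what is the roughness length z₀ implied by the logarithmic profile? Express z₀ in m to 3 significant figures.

z₀ ≈ 0.00292 m

Log law: V(z) ∝ ln(z/z₀). With r = V₁/V₂ = 11.1/13.41 = 0.82774,
r · ln(z₂/z₀) = ln(z₁/z₀) ⇒ ln z₀ = (ln z₁ − r·ln z₂)/(1 − r)
ln z₀ = (2.70805 − 0.82774×4.48639) / 0.17226 = -5.8372
z₀ = exp(-5.8372) = 0.002917 m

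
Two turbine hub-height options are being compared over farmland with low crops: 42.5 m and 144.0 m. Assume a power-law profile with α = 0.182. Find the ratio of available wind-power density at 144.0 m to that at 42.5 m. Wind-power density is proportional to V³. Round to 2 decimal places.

1.95

Speed ratio: V_B/V_A = (z_B/z_A)^α = (144.0/42.5)^0.182 = (3.3882)^0.182 = 1.24869
Power-density ratio: P_B/P_A = (V_B/V_A)³ = (1.24869)³ = 1.94700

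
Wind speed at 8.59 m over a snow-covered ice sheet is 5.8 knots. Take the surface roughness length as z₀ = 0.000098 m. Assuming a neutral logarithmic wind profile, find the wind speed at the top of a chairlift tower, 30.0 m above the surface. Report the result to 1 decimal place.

6.4 knots

Log law: V(z) ∝ ln(z/z₀), so V₂/V₁ = ln(z₂/z₀) / ln(z₁/z₀).
ln(30.0/0.000098) = 12.6317, ln(8.59/0.000098) = 11.3811
V₂ = 5.8 × 12.6317/11.3811 = 5.8 × 1.1099 = 6.4373 knots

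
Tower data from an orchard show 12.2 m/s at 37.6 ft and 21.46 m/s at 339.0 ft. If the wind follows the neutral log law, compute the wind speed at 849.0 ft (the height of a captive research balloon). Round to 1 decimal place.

25.3 m/s

Log law: V ∝ ln(z/z₀). From the pair, with r = V₁/V₂ = 0.56850,
ln z₀ = (ln z₁ − r·ln z₂)/(1 − r) = (3.6270 − 0.56850×5.8260)/0.43150 = 0.7298 → z₀ = 2.075 ft
V₃ = V₁ · ln(z₃/z₀)/ln(z₁/z₀) = 12.2 × 6.0142/2.8972 = 25.3260 m/s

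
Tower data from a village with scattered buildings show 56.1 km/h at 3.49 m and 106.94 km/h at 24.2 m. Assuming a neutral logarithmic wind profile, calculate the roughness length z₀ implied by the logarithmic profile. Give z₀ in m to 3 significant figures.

z₀ ≈ 0.412 m

Log law: V(z) ∝ ln(z/z₀). With r = V₁/V₂ = 56.1/106.94 = 0.52459,
r · ln(z₂/z₀) = ln(z₁/z₀) ⇒ ln z₀ = (ln z₁ − r·ln z₂)/(1 − r)
ln z₀ = (1.24990 − 0.52459×3.18635) / 0.47541 = -0.8869
z₀ = exp(-0.8869) = 0.4119 m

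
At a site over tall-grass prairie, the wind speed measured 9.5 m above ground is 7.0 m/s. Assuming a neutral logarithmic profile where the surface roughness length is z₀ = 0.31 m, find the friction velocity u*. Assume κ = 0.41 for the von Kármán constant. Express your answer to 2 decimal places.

Log law: V(z) = (u*/κ) · ln(z/z₀) ⇒ u* = κ · V / ln(z/z₀)
u* = 0.41 × 7.0 / ln(9.5/0.31) = 0.41 × 7.0 / 3.4225
   = 2.8700 / 3.4225 = 0.8386 m/s

u* ≈ 0.84 m/s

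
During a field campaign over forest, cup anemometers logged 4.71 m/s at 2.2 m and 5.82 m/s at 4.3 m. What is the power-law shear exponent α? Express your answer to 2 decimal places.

α ≈ 0.32

Power law: V₂/V₁ = (z₂/z₁)^α ⇒ α = ln(V₂/V₁) / ln(z₂/z₁)
α = ln(5.82/4.71) / ln(4.3/2.2) = ln(1.2357) / ln(1.9545)
  = 0.21161 / 0.67016 = 0.31577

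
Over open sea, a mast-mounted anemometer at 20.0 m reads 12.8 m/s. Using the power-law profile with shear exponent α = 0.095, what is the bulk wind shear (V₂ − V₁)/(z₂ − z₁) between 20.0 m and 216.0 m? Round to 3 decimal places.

0.017 m/s/m

Power law: V₂ = V₁ · (z₂/z₁)^α = 12.8 × (10.8000)^0.095 = 16.0467 m/s
ΔV/Δz = (16.0467 − 12.8)/(216.0 − 20.0) = 3.2467/196.0000 = 0.01656 m/s/m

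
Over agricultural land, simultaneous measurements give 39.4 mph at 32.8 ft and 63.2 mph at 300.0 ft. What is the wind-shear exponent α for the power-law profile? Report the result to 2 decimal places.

Power law: V₂/V₁ = (z₂/z₁)^α ⇒ α = ln(V₂/V₁) / ln(z₂/z₁)
α = ln(63.2/39.4) / ln(300.0/32.8) = ln(1.6041) / ln(9.1463)
  = 0.47254 / 2.21335 = 0.21349

α ≈ 0.21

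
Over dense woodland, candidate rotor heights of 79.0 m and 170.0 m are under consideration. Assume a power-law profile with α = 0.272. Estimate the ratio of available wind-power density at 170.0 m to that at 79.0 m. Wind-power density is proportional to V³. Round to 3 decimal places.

Speed ratio: V_B/V_A = (z_B/z_A)^α = (170.0/79.0)^0.272 = (2.1519)^0.272 = 1.23176
Power-density ratio: P_B/P_A = (V_B/V_A)³ = (1.23176)³ = 1.86889

1.869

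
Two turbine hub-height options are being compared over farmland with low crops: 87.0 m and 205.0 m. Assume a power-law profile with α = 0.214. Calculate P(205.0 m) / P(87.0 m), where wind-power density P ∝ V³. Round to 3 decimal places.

Speed ratio: V_B/V_A = (z_B/z_A)^α = (205.0/87.0)^0.214 = (2.3563)^0.214 = 1.20132
Power-density ratio: P_B/P_A = (V_B/V_A)³ = (1.20132)³ = 1.73370

1.734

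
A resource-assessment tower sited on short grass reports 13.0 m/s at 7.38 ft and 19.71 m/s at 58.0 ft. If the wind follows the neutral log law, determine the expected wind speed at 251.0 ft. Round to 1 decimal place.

Log law: V ∝ ln(z/z₀). From the pair, with r = V₁/V₂ = 0.65956,
ln z₀ = (ln z₁ − r·ln z₂)/(1 − r) = (1.9988 − 0.65956×4.0604)/0.34044 = -1.9955 → z₀ = 0.1359 ft
V₃ = V₁ · ln(z₃/z₀)/ln(z₁/z₀) = 13.0 × 7.5210/3.9943 = 24.4781 m/s

24.5 m/s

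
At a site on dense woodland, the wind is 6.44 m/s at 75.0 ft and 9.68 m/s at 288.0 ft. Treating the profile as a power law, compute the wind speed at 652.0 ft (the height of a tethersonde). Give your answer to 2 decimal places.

12.40 m/s

First find α: α = ln(V₂/V₁)/ln(z₂/z₁) = ln(9.68/6.44)/ln(288.0/75.0) = 0.40753/1.34547 = 0.3029
Extrapolate from 288.0 ft to 652.0 ft: V₃ = 9.68 × (652.0/288.0)^0.3029 = 9.68 × 1.2808 = 12.3982 m/s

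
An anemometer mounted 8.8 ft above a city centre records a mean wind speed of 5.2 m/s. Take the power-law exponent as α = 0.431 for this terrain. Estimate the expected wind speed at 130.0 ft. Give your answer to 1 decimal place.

Power-law profile: V₂ = V₁ · (z₂/z₁)^α
V₂ = 5.2 × (130.0/8.8)^0.431 = 5.2 × (14.7727)^0.431
    = 5.2 × 3.1918 = 16.5974 m/s

16.6 m/s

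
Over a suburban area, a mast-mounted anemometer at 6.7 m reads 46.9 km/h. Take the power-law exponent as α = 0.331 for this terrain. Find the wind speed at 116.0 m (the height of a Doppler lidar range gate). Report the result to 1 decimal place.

120.5 km/h

Power-law profile: V₂ = V₁ · (z₂/z₁)^α
V₂ = 46.9 × (116.0/6.7)^0.331 = 46.9 × (17.3134)^0.331
    = 46.9 × 2.5698 = 120.5251 km/h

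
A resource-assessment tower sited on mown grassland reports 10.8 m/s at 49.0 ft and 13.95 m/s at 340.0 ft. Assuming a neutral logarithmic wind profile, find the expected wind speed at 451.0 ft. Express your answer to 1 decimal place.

14.4 m/s

Log law: V ∝ ln(z/z₀). From the pair, with r = V₁/V₂ = 0.77419,
ln z₀ = (ln z₁ − r·ln z₂)/(1 − r) = (3.8918 − 0.77419×5.8289)/0.22581 = -2.7498 → z₀ = 0.06394 ft
V₃ = V₁ · ln(z₃/z₀)/ln(z₁/z₀) = 10.8 × 8.8612/6.6416 = 14.4094 m/s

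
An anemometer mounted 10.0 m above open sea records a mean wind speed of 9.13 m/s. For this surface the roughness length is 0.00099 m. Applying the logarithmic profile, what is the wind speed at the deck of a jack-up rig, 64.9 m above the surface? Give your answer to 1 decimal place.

Log law: V(z) ∝ ln(z/z₀), so V₂/V₁ = ln(z₂/z₀) / ln(z₁/z₀).
ln(64.9/0.00099) = 11.0907, ln(10.0/0.00099) = 9.2204
V₂ = 9.13 × 11.0907/9.2204 = 9.13 × 1.2028 = 10.9819 m/s

11.0 m/s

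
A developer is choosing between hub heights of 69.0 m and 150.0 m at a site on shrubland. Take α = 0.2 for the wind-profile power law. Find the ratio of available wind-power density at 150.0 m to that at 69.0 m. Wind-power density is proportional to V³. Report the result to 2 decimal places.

Speed ratio: V_B/V_A = (z_B/z_A)^α = (150.0/69.0)^0.2 = (2.1739)^0.2 = 1.16802
Power-density ratio: P_B/P_A = (V_B/V_A)³ = (1.16802)³ = 1.59348

1.59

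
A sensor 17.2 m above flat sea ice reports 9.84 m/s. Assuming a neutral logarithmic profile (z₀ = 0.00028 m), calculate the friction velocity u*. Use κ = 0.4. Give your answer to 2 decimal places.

u* ≈ 0.36 m/s

Log law: V(z) = (u*/κ) · ln(z/z₀) ⇒ u* = κ · V / ln(z/z₀)
u* = 0.4 × 9.84 / ln(17.2/0.00028) = 0.4 × 9.84 / 11.0256
   = 3.9360 / 11.0256 = 0.3570 m/s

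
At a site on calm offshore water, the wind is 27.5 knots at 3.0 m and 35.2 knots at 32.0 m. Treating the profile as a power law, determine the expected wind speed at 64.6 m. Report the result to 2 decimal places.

37.88 knots

First find α: α = ln(V₂/V₁)/ln(z₂/z₁) = ln(35.2/27.5)/ln(32.0/3.0) = 0.24686/2.36712 = 0.1043
Extrapolate from 32.0 m to 64.6 m: V₃ = 35.2 × (64.6/32.0)^0.1043 = 35.2 × 1.0760 = 37.8755 knots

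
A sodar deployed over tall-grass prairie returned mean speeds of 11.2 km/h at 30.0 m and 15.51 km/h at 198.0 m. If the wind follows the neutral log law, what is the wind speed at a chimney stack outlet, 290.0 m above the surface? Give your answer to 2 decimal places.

Log law: V ∝ ln(z/z₀). From the pair, with r = V₁/V₂ = 0.72211,
ln z₀ = (ln z₁ − r·ln z₂)/(1 − r) = (3.4012 − 0.72211×5.2883)/0.27789 = -1.5026 → z₀ = 0.2226 m
V₃ = V₁ · ln(z₃/z₀)/ln(z₁/z₀) = 11.2 × 7.1724/4.9038 = 16.3816 km/h

16.38 km/h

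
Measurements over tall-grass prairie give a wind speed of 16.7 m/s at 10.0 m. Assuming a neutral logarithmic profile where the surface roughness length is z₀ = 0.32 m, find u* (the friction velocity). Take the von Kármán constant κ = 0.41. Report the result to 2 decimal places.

u* ≈ 1.99 m/s

Log law: V(z) = (u*/κ) · ln(z/z₀) ⇒ u* = κ · V / ln(z/z₀)
u* = 0.41 × 16.7 / ln(10.0/0.32) = 0.41 × 16.7 / 3.4420
   = 6.8470 / 3.4420 = 1.9892 m/s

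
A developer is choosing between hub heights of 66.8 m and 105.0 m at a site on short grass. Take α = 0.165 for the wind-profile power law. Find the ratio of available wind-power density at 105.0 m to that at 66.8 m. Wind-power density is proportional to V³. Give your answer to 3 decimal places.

1.251

Speed ratio: V_B/V_A = (z_B/z_A)^α = (105.0/66.8)^0.165 = (1.5719)^0.165 = 1.07748
Power-density ratio: P_B/P_A = (V_B/V_A)³ = (1.07748)³ = 1.25091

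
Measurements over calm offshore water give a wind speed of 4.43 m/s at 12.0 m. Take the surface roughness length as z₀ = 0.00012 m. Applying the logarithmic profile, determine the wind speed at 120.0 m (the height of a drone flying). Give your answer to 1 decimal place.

5.3 m/s

Log law: V(z) ∝ ln(z/z₀), so V₂/V₁ = ln(z₂/z₀) / ln(z₁/z₀).
ln(120.0/0.00012) = 13.8155, ln(12.0/0.00012) = 11.5129
V₂ = 4.43 × 13.8155/11.5129 = 4.43 × 1.2000 = 5.3160 m/s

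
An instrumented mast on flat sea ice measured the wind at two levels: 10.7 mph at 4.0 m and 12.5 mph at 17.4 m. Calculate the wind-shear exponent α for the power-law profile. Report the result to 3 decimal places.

α ≈ 0.106

Power law: V₂/V₁ = (z₂/z₁)^α ⇒ α = ln(V₂/V₁) / ln(z₂/z₁)
α = ln(12.5/10.7) / ln(17.4/4.0) = ln(1.1682) / ln(4.3500)
  = 0.15548 / 1.47018 = 0.10576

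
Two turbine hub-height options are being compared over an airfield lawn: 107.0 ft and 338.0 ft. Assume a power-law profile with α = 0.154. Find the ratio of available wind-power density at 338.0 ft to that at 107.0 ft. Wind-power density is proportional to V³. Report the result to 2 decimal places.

Speed ratio: V_B/V_A = (z_B/z_A)^α = (338.0/107.0)^0.154 = (3.1589)^0.154 = 1.19379
Power-density ratio: P_B/P_A = (V_B/V_A)³ = (1.19379)³ = 1.70131

1.70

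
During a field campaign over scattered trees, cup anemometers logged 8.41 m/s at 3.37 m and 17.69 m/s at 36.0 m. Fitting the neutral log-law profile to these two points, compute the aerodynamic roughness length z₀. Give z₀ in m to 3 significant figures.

Log law: V(z) ∝ ln(z/z₀). With r = V₁/V₂ = 8.41/17.69 = 0.47541,
r · ln(z₂/z₀) = ln(z₁/z₀) ⇒ ln z₀ = (ln z₁ − r·ln z₂)/(1 − r)
ln z₀ = (1.21491 − 0.47541×3.58352) / 0.52459 = -0.9316
z₀ = exp(-0.9316) = 0.3939 m

z₀ ≈ 0.394 m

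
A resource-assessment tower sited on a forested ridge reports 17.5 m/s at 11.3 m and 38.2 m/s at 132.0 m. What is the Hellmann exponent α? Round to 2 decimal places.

α ≈ 0.32

Power law: V₂/V₁ = (z₂/z₁)^α ⇒ α = ln(V₂/V₁) / ln(z₂/z₁)
α = ln(38.2/17.5) / ln(132.0/11.3) = ln(2.1829) / ln(11.6814)
  = 0.78063 / 2.45800 = 0.31759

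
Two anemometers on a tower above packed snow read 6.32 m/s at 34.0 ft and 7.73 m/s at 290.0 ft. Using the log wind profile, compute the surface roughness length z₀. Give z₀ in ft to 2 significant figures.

Log law: V(z) ∝ ln(z/z₀). With r = V₁/V₂ = 6.32/7.73 = 0.81759,
r · ln(z₂/z₀) = ln(z₁/z₀) ⇒ ln z₀ = (ln z₁ − r·ln z₂)/(1 − r)
ln z₀ = (3.52636 − 0.81759×5.66988) / 0.18241 = -6.0815
z₀ = exp(-6.0815) = 0.002285 ft

z₀ ≈ 0.0023 ft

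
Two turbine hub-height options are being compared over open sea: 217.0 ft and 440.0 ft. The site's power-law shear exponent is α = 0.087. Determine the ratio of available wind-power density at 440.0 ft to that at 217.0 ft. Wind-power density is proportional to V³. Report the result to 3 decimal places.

Speed ratio: V_B/V_A = (z_B/z_A)^α = (440.0/217.0)^0.087 = (2.0276)^0.087 = 1.06343
Power-density ratio: P_B/P_A = (V_B/V_A)³ = (1.06343)³ = 1.20261

1.203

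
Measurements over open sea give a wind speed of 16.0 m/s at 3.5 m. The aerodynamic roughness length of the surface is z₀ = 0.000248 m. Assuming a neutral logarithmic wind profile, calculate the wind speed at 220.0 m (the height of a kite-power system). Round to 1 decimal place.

Log law: V(z) ∝ ln(z/z₀), so V₂/V₁ = ln(z₂/z₀) / ln(z₁/z₀).
ln(220.0/0.000248) = 13.6957, ln(3.5/0.000248) = 9.5548
V₂ = 16.0 × 13.6957/9.5548 = 16.0 × 1.4334 = 22.9341 m/s

22.9 m/s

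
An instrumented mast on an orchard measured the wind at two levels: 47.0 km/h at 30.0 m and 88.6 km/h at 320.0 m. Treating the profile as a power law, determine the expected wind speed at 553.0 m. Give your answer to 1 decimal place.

First find α: α = ln(V₂/V₁)/ln(z₂/z₁) = ln(88.6/47.0)/ln(320.0/30.0) = 0.63398/2.36712 = 0.2678
Extrapolate from 320.0 m to 553.0 m: V₃ = 88.6 × (553.0/320.0)^0.2678 = 88.6 × 1.1578 = 102.5801 km/h

102.6 km/h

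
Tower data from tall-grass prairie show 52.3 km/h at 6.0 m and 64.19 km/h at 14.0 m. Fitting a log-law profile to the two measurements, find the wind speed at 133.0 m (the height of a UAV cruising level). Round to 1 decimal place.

95.8 km/h

Log law: V ∝ ln(z/z₀). From the pair, with r = V₁/V₂ = 0.81477,
ln z₀ = (ln z₁ − r·ln z₂)/(1 − r) = (1.7918 − 0.81477×2.6391)/0.18523 = -1.9352 → z₀ = 0.1444 m
V₃ = V₁ · ln(z₃/z₀)/ln(z₁/z₀) = 52.3 × 6.8256/3.7270 = 95.7820 km/h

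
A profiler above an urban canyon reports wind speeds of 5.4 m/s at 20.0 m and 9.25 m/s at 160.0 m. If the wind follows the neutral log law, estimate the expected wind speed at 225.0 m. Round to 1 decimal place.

Log law: V ∝ ln(z/z₀). From the pair, with r = V₁/V₂ = 0.58378,
ln z₀ = (ln z₁ − r·ln z₂)/(1 − r) = (2.9957 − 0.58378×5.0752)/0.41622 = 0.0791 → z₀ = 1.082 m
V₃ = V₁ · ln(z₃/z₀)/ln(z₁/z₀) = 5.4 × 5.3370/2.9166 = 9.8812 m/s

9.9 m/s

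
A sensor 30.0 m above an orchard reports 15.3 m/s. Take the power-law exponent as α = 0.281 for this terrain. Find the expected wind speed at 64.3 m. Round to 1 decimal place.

19.0 m/s

Power-law profile: V₂ = V₁ · (z₂/z₁)^α
V₂ = 15.3 × (64.3/30.0)^0.281 = 15.3 × (2.1433)^0.281
    = 15.3 × 1.2389 = 18.9552 m/s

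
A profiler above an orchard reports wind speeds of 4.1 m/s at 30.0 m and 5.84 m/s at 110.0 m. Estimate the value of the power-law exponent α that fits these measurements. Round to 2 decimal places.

α ≈ 0.27

Power law: V₂/V₁ = (z₂/z₁)^α ⇒ α = ln(V₂/V₁) / ln(z₂/z₁)
α = ln(5.84/4.1) / ln(110.0/30.0) = ln(1.4244) / ln(3.6667)
  = 0.35374 / 1.29928 = 0.27226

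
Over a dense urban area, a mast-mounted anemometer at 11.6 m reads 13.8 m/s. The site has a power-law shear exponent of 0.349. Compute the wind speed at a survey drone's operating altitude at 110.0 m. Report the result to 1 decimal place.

Power-law profile: V₂ = V₁ · (z₂/z₁)^α
V₂ = 13.8 × (110.0/11.6)^0.349 = 13.8 × (9.4828)^0.349
    = 13.8 × 2.1926 = 30.2572 m/s

30.3 m/s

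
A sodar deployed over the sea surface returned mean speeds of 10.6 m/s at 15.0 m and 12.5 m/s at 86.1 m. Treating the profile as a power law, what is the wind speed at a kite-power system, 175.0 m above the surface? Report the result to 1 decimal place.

First find α: α = ln(V₂/V₁)/ln(z₂/z₁) = ln(12.5/10.6)/ln(86.1/15.0) = 0.16487/1.74746 = 0.0944
Extrapolate from 86.1 m to 175.0 m: V₃ = 12.5 × (175.0/86.1)^0.0944 = 12.5 × 1.0692 = 13.3651 m/s

13.4 m/s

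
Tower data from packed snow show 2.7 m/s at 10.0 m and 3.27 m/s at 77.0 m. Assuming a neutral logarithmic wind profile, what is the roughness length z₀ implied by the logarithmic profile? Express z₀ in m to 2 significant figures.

Log law: V(z) ∝ ln(z/z₀). With r = V₁/V₂ = 2.7/3.27 = 0.82569,
r · ln(z₂/z₀) = ln(z₁/z₀) ⇒ ln z₀ = (ln z₁ − r·ln z₂)/(1 − r)
ln z₀ = (2.30259 − 0.82569×4.34381) / 0.17431 = -7.3664
z₀ = exp(-7.3664) = 0.0006322 m

z₀ ≈ 0.00063 m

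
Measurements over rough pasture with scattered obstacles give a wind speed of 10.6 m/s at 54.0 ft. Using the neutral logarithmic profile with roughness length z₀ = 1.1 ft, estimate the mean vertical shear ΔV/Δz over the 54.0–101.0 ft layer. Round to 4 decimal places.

0.0363 m/s/ft

Log law: V₂ = V₁ · ln(z₂/z₀)/ln(z₁/z₀) = 10.6 × 4.5198/3.8937 = 12.3046 m/s
ΔV/Δz = (12.3046 − 10.6)/(101.0 − 54.0) = 1.7046/47.0000 = 0.03627 m/s/ft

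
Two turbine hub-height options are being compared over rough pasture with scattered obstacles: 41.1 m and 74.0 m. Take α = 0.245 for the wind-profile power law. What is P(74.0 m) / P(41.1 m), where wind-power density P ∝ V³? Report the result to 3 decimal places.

Speed ratio: V_B/V_A = (z_B/z_A)^α = (74.0/41.1)^0.245 = (1.8005)^0.245 = 1.15497
Power-density ratio: P_B/P_A = (V_B/V_A)³ = (1.15497)³ = 1.54068

1.541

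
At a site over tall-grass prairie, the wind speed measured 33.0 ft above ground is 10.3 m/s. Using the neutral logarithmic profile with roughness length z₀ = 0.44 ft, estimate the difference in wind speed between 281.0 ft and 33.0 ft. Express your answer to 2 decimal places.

Log law: V₂ = V₁ · ln(z₂/z₀)/ln(z₁/z₀) = 10.3 × 6.4593/4.3175 = 15.4097 m/s
ΔV = 15.4097 − 10.3 = 5.1097 m/s

5.11 m/s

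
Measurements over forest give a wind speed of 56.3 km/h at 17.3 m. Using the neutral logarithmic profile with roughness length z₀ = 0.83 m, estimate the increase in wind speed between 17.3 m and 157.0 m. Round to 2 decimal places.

Log law: V₂ = V₁ · ln(z₂/z₀)/ln(z₁/z₀) = 56.3 × 5.2426/3.0370 = 97.1859 km/h
ΔV = 97.1859 − 56.3 = 40.8859 km/h

40.89 km/h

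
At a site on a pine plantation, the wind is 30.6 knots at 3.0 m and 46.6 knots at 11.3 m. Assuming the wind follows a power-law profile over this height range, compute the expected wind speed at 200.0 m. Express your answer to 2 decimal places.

115.92 knots

First find α: α = ln(V₂/V₁)/ln(z₂/z₁) = ln(46.6/30.6)/ln(11.3/3.0) = 0.42060/1.32619 = 0.3171
Extrapolate from 11.3 m to 200.0 m: V₃ = 46.6 × (200.0/11.3)^0.3171 = 46.6 × 2.4876 = 115.9239 knots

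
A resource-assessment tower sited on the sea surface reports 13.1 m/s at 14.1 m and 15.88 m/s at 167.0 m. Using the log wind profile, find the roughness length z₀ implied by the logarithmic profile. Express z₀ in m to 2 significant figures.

Log law: V(z) ∝ ln(z/z₀). With r = V₁/V₂ = 13.1/15.88 = 0.82494,
r · ln(z₂/z₀) = ln(z₁/z₀) ⇒ ln z₀ = (ln z₁ − r·ln z₂)/(1 − r)
ln z₀ = (2.64617 − 0.82494×5.11799) / 0.17506 = -9.0016
z₀ = exp(-9.0016) = 0.0001232 m

z₀ ≈ 0.00012 m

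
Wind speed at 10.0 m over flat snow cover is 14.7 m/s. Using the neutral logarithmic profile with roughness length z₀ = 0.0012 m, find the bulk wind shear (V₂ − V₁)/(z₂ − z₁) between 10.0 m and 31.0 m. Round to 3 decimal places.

Log law: V₂ = V₁ · ln(z₂/z₀)/ln(z₁/z₀) = 14.7 × 10.1594/9.0280 = 16.5422 m/s
ΔV/Δz = (16.5422 − 14.7)/(31.0 − 10.0) = 1.8422/21.0000 = 0.08772 m/s/m

0.088 m/s/m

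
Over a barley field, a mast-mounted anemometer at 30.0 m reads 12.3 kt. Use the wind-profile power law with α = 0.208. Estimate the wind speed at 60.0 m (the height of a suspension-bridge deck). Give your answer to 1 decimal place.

Power-law profile: V₂ = V₁ · (z₂/z₁)^α
V₂ = 12.3 × (60.0/30.0)^0.208 = 12.3 × (2.0000)^0.208
    = 12.3 × 1.1551 = 14.2076 kt

14.2 kt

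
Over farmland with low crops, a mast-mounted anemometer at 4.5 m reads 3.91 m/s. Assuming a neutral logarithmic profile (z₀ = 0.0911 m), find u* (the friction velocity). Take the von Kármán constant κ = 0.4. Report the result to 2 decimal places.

Log law: V(z) = (u*/κ) · ln(z/z₀) ⇒ u* = κ · V / ln(z/z₀)
u* = 0.4 × 3.91 / ln(4.5/0.0911) = 0.4 × 3.91 / 3.8999
   = 1.5640 / 3.8999 = 0.4010 m/s

u* ≈ 0.40 m/s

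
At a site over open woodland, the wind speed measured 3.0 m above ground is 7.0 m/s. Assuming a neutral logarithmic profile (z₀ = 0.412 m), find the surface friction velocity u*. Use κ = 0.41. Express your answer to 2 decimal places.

u* ≈ 1.45 m/s

Log law: V(z) = (u*/κ) · ln(z/z₀) ⇒ u* = κ · V / ln(z/z₀)
u* = 0.41 × 7.0 / ln(3.0/0.412) = 0.41 × 7.0 / 1.9853
   = 2.8700 / 1.9853 = 1.4456 m/s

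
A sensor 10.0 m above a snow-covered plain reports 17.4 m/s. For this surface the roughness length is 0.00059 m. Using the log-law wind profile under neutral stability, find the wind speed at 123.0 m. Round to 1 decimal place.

21.9 m/s

Log law: V(z) ∝ ln(z/z₀), so V₂/V₁ = ln(z₂/z₀) / ln(z₁/z₀).
ln(123.0/0.00059) = 12.2476, ln(10.0/0.00059) = 9.7380
V₂ = 17.4 × 12.2476/9.7380 = 17.4 × 1.2577 = 21.8842 m/s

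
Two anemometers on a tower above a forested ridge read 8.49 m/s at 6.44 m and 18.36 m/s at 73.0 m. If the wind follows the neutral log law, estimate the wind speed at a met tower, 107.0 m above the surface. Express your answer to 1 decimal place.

Log law: V ∝ ln(z/z₀). From the pair, with r = V₁/V₂ = 0.46242,
ln z₀ = (ln z₁ − r·ln z₂)/(1 − r) = (1.8625 − 0.46242×4.2905)/0.53758 = -0.2259 → z₀ = 0.7978 m
V₃ = V₁ · ln(z₃/z₀)/ln(z₁/z₀) = 8.49 × 4.8988/2.0885 = 19.9144 m/s

19.9 m/s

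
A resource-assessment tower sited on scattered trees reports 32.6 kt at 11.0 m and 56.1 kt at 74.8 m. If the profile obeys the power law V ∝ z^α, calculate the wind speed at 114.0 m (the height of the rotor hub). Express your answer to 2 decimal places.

First find α: α = ln(V₂/V₁)/ln(z₂/z₁) = ln(56.1/32.6)/ln(74.8/11.0) = 0.54282/1.91692 = 0.2832
Extrapolate from 74.8 m to 114.0 m: V₃ = 56.1 × (114.0/74.8)^0.2832 = 56.1 × 1.1267 = 63.2098 kt

63.21 kt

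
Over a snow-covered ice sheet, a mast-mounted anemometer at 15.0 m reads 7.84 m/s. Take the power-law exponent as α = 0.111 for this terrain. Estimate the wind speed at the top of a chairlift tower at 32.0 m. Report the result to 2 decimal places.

8.53 m/s

Power-law profile: V₂ = V₁ · (z₂/z₁)^α
V₂ = 7.84 × (32.0/15.0)^0.111 = 7.84 × (2.1333)^0.111
    = 7.84 × 1.0877 = 8.5279 m/s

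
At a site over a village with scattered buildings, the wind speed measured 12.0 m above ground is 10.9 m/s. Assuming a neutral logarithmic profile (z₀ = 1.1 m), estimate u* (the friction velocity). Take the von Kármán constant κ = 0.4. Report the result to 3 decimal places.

Log law: V(z) = (u*/κ) · ln(z/z₀) ⇒ u* = κ · V / ln(z/z₀)
u* = 0.4 × 10.9 / ln(12.0/1.1) = 0.4 × 10.9 / 2.3896
   = 4.3600 / 2.3896 = 1.8246 m/s

u* ≈ 1.825 m/s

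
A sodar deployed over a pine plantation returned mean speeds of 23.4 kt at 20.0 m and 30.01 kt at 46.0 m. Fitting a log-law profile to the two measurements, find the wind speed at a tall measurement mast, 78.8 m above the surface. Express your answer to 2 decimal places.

Log law: V ∝ ln(z/z₀). From the pair, with r = V₁/V₂ = 0.77974,
ln z₀ = (ln z₁ − r·ln z₂)/(1 − r) = (2.9957 − 0.77974×3.8286)/0.22026 = 0.0472 → z₀ = 1.048 m
V₃ = V₁ · ln(z₃/z₀)/ln(z₁/z₀) = 23.4 × 4.3198/2.9486 = 34.2817 kt

34.28 kt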